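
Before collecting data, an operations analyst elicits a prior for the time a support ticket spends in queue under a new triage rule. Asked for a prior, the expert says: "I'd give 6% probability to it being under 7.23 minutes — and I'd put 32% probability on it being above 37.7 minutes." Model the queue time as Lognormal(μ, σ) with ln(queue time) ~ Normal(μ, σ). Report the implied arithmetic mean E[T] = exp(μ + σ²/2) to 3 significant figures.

If T ~ Lognormal(μ,σ) then ln T ~ Normal(μ,σ), so the p-quantile of ln T is μ + z_p·σ.
ln(7.23) = 1.978 and ln(37.7) = 3.63; z_{0.06} = -1.555, z_{0.68} = 0.4677.
σ = (3.63 − 1.978)/(0.4677 − (-1.555)) = 0.817.
μ = 1.978 − (-1.555)·0.817 = 3.248.
E[T] = exp(μ + σ²/2) = exp(3.248 + 0.3334) = 35.9 minutes.

E[T] ≈ 35.9 minutes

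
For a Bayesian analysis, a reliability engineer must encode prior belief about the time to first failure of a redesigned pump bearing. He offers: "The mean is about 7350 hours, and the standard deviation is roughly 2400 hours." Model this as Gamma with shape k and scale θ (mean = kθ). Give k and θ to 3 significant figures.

For Gamma(k, scale θ): mean = kθ, variance = kθ², so CV = 1/√k.
CV = SD/mean = 2400/7350 = 0.3265, hence k = 1/CV² = 9.38.
Then θ = mean/k = 7350/9.38 = 784.

k ≈ 9.38, θ ≈ 784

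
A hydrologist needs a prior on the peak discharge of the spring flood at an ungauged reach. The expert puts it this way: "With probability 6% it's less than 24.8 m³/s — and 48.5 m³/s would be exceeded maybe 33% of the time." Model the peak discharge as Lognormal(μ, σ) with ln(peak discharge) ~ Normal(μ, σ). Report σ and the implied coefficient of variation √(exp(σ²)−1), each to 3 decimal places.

If T ~ Lognormal(μ,σ) then ln T ~ Normal(μ,σ), so the p-quantile of ln T is μ + z_p·σ.
ln(24.8) = 3.211 and ln(48.5) = 3.882; z_{0.06} = -1.555, z_{0.67} = 0.4399.
σ = (3.882 − 3.211)/(0.4399 − (-1.555)) = 0.336.
μ = 3.211 − (-1.555)·0.336 = 3.734.
CV = √(exp(σ²)−1) = √(exp(0.1131)−1) = 0.346.

σ ≈ 0.336, CV ≈ 0.346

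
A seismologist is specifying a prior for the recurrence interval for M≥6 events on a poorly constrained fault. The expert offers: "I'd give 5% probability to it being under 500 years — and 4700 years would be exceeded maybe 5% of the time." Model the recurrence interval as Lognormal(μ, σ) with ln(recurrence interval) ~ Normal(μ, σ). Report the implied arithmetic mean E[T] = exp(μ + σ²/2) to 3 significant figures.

E[T] ≈ 1930 years

If T ~ Lognormal(μ,σ) then ln T ~ Normal(μ,σ), so the p-quantile of ln T is μ + z_p·σ.
ln(500) = 6.215 and ln(4700) = 8.455; z_{0.05} = -1.645, z_{0.95} = 1.645.
σ = (8.455 − 6.215)/(1.645 − (-1.645)) = 0.681.
μ = 6.215 − (-1.645)·0.681 = 7.335.
E[T] = exp(μ + σ²/2) = exp(7.335 + 0.2320) = 1930 years.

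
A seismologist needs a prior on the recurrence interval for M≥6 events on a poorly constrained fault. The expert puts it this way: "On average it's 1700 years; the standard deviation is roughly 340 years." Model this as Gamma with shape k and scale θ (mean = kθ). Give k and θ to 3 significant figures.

For Gamma(k, scale θ): mean = kθ, variance = kθ², so CV = 1/√k.
CV = SD/mean = 340/1700 = 0.2, hence k = 1/CV² = 25.
Then θ = mean/k = 1700/25 = 68.

k ≈ 25, θ ≈ 68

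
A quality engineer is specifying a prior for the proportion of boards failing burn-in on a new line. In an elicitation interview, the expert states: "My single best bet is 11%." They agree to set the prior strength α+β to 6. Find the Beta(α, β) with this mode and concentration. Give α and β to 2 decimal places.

For α,β > 1 the Beta mode is (α−1)/(α+β−2). With α+β = 6, the mode is (α−1)/4.
Set (α−1)/4 = 0.11 → α = 1 + 0.11·4 = 1.44.
β = 6 − α = 4.56.

α = 1.44, β = 4.56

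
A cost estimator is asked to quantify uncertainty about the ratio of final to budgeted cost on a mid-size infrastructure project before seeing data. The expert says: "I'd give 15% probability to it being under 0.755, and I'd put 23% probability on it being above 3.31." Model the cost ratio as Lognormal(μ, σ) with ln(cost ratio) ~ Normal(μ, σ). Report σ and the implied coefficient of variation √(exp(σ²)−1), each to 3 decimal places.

σ ≈ 0.833, CV ≈ 1.000

If T ~ Lognormal(μ,σ) then ln T ~ Normal(μ,σ), so the p-quantile of ln T is μ + z_p·σ.
ln(0.755) = -0.281 and ln(3.31) = 1.197; z_{0.15} = -1.036, z_{0.77} = 0.7388.
σ = (1.197 − -0.281)/(0.7388 − (-1.036)) = 0.833.
μ = -0.281 − (-1.036)·0.833 = 0.582.
CV = √(exp(σ²)−1) = √(exp(0.6931)−1) = 1.000.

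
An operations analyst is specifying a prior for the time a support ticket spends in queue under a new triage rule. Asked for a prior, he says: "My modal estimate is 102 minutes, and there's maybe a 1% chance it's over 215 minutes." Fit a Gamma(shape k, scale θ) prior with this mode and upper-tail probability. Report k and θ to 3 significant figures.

Gamma(k,θ) with k>1 has mode (k−1)θ, so θ = 102/(k−1).
Need P(X < 215) = 0.99 with θ tied to k this way. Start at k = 2, θ = 102: P(X<215) ≈ 0.622.
Too low — raise k to concentrate. Iterating converges to k ≈ 9.74.
Then θ = 102/(9.74−1) ≈ 11.7.

k ≈ 9.74, θ ≈ 11.7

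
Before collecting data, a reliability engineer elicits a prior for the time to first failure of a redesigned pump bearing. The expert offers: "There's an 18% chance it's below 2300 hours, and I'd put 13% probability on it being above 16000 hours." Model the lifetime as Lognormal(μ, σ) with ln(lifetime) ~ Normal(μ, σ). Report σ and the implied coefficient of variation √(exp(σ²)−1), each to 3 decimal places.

If T ~ Lognormal(μ,σ) then ln T ~ Normal(μ,σ), so the p-quantile of ln T is μ + z_p·σ.
ln(2300) = 7.741 and ln(16000) = 9.68; z_{0.18} = -0.9154, z_{0.87} = 1.126.
σ = (9.68 − 7.741)/(1.126 − (-0.9154)) = 0.950.
μ = 7.741 − (-0.9154)·0.950 = 8.610.
CV = √(exp(σ²)−1) = √(exp(0.9025)−1) = 1.211.

σ ≈ 0.950, CV ≈ 1.211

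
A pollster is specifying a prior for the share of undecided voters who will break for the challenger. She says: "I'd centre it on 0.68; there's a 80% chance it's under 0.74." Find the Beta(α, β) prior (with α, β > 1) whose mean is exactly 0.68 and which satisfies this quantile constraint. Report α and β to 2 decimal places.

With mean 0.68 fixed, write α = 0.68s, β = 0.32s where s = α+β.
Need P(θ < 0.74) = 0.8 under Beta(0.68s, 0.32s). Normal approximation: (q−m)/√(m(1−m)/s) ≈ z_{0.8} = 0.842, so s ≈ 0.68·0.32·(0.842)²/(0.74−0.68)² = 42.8.
At s = 42.8: P(θ<0.74) ≈ 0.797. Adjusting to match 0.8 gives s ≈ 43.87.
So α = 0.68·43.87 ≈ 29.83, β = 0.32·43.87 ≈ 14.04.

α ≈ 29.83, β ≈ 14.04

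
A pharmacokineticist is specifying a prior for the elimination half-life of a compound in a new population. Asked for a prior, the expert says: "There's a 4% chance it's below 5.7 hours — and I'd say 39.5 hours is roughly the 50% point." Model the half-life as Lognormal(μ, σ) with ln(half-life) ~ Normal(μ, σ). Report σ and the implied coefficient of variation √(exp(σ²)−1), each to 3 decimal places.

σ ≈ 1.106, CV ≈ 1.548

If T ~ Lognormal(μ,σ) then ln T ~ Normal(μ,σ), so the p-quantile of ln T is μ + z_p·σ.
ln(5.7) = 1.74 and ln(39.5) = 3.676; z_{0.04} = -1.751, z_{0.5} = 0.
σ = (3.676 − 1.74)/(0 − (-1.751)) = 1.106.
μ = 1.74 − (-1.751)·1.106 = 3.676.
CV = √(exp(σ²)−1) = √(exp(1.2227)−1) = 1.548.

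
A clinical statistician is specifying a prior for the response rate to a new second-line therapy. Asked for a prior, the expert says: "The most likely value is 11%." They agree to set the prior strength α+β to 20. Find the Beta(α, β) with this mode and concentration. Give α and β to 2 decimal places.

α = 2.98, β = 17.02

For α,β > 1 the Beta mode is (α−1)/(α+β−2). With α+β = 20, the mode is (α−1)/18.
Set (α−1)/18 = 0.11 → α = 1 + 0.11·18 = 2.98.
β = 20 − α = 17.02.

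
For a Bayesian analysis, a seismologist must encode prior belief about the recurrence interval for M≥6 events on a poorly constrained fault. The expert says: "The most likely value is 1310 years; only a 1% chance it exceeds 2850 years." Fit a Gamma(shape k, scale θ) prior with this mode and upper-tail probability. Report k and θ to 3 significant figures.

k ≈ 9, θ ≈ 164

Gamma(k,θ) with k>1 has mode (k−1)θ, so θ = 1310/(k−1).
Need P(X < 2850) = 0.99 with θ tied to k this way. Start at k = 2, θ = 1310: P(X<2850) ≈ 0.639.
Too low — raise k to concentrate. Iterating converges to k ≈ 9.
Then θ = 1310/(9−1) ≈ 164.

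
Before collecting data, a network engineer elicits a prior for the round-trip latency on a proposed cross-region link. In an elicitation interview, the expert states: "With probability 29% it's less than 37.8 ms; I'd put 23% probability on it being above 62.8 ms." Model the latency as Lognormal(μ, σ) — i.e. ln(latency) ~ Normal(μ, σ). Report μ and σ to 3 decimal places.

If T ~ Lognormal(μ,σ) then ln T ~ Normal(μ,σ), so the p-quantile of ln T is μ + z_p·σ.
ln(37.8) = 3.632 and ln(62.8) = 4.14; z_{0.29} = -0.5534, z_{0.77} = 0.7388.
σ = (4.14 − 3.632)/(0.7388 − (-0.5534)) = 0.393.
μ = 3.632 − (-0.5534)·0.393 = 3.850.

μ ≈ 3.850, σ ≈ 0.393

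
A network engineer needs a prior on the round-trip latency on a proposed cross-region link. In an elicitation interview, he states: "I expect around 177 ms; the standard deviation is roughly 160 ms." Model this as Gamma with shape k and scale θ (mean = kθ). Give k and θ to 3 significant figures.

For Gamma(k, scale θ): mean = kθ, variance = kθ², so CV = 1/√k.
CV = SD/mean = 160/177 = 0.904, hence k = 1/CV² = 1.22.
Then θ = mean/k = 177/1.22 = 145.

k ≈ 1.22, θ ≈ 145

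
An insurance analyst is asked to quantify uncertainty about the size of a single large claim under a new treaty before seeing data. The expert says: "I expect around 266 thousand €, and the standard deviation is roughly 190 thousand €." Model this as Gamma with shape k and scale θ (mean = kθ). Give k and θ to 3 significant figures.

For Gamma(k, scale θ): mean = kθ, variance = kθ², so CV = 1/√k.
CV = SD/mean = 190/266 = 0.7143, hence k = 1/CV² = 1.96.
Then θ = mean/k = 266/1.96 = 136.

k ≈ 1.96, θ ≈ 136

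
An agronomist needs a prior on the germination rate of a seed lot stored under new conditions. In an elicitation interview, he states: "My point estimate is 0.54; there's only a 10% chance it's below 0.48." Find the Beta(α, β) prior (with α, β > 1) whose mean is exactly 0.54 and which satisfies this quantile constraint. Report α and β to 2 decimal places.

With mean 0.54 fixed, write α = 0.54s, β = 0.46s where s = α+β.
Need P(θ < 0.48) = 0.1 under Beta(0.54s, 0.46s). Normal approximation: (q−m)/√(m(1−m)/s) ≈ z_{0.1} = -1.28, so s ≈ 0.54·0.46·(-1.28)²/(0.48−0.54)² = 113.3.
At s = 113.3: P(θ<0.48) ≈ 0.100. Adjusting to match 0.1 gives s ≈ 113.57.
So α = 0.54·113.57 ≈ 61.33, β = 0.46·113.57 ≈ 52.24.

α ≈ 61.33, β ≈ 52.24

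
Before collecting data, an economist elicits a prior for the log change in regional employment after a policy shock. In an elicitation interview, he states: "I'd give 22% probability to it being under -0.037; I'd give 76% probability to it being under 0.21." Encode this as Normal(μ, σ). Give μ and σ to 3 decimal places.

μ = 0.092, σ = 0.167

For Normal(μ,σ), the p-quantile is μ + z_p·σ. Here z_{0.22} = -0.7722, z_{0.76} = 0.7063.
So -0.037 = μ − 0.7722σ and 0.21 = μ + 0.7063σ.
Subtracting: σ = (0.21 − -0.037)/(0.7063 − (-0.7722)) = 0.167.
Then μ = -0.037 − (-0.7722)·0.167 = 0.092.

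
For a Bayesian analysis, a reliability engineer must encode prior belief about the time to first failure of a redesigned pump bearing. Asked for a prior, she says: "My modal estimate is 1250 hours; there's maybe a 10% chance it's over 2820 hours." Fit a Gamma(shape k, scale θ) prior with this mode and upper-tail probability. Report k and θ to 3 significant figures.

k ≈ 3.91, θ ≈ 430

Gamma(k,θ) with k>1 has mode (k−1)θ, so θ = 1250/(k−1).
Need P(X < 2820) = 0.9 with θ tied to k this way. Start at k = 2, θ = 1250: P(X<2820) ≈ 0.659.
Too low — raise k to concentrate. Iterating converges to k ≈ 3.91.
Then θ = 1250/(3.91−1) ≈ 430.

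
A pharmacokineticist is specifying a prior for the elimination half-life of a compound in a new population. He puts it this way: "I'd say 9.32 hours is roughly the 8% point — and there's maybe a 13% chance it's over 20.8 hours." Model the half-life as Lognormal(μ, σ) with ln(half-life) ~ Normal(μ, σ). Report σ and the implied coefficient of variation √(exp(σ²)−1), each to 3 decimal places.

If T ~ Lognormal(μ,σ) then ln T ~ Normal(μ,σ), so the p-quantile of ln T is μ + z_p·σ.
ln(9.32) = 2.232 and ln(20.8) = 3.035; z_{0.08} = -1.405, z_{0.87} = 1.126.
σ = (3.035 − 2.232)/(1.126 − (-1.405)) = 0.317.
μ = 2.232 − (-1.405)·0.317 = 2.678.
CV = √(exp(σ²)−1) = √(exp(0.1006)−1) = 0.325.

σ ≈ 0.317, CV ≈ 0.325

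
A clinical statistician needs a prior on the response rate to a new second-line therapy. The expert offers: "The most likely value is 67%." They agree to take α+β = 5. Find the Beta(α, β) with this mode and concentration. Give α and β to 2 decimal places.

α = 3.01, β = 1.99

For α,β > 1 the Beta mode is (α−1)/(α+β−2). With α+β = 5, the mode is (α−1)/3.
Set (α−1)/3 = 0.67 → α = 1 + 0.67·3 = 3.01.
β = 5 − α = 1.99.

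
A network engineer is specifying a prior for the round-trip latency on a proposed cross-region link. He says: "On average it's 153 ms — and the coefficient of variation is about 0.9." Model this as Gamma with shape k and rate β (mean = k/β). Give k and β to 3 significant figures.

k ≈ 1.23, β ≈ 0.00807

For Gamma(k, rate β): mean = k/β, variance = k/β², so CV = 1/√k.
CV = 0.9, hence k = 1/CV² = 1.23.
Then β = k/mean = 1.23/153 = 0.00807.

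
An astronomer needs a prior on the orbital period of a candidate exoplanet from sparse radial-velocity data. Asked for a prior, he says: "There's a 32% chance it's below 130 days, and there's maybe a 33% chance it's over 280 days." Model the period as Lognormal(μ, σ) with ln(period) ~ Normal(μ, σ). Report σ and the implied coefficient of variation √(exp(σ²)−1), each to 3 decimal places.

If T ~ Lognormal(μ,σ) then ln T ~ Normal(μ,σ), so the p-quantile of ln T is μ + z_p·σ.
ln(130) = 4.868 and ln(280) = 5.635; z_{0.32} = -0.4677, z_{0.67} = 0.4399.
σ = (5.635 − 4.868)/(0.4399 − (-0.4677)) = 0.845.
μ = 4.868 − (-0.4677)·0.845 = 5.263.
CV = √(exp(σ²)−1) = √(exp(0.7146)−1) = 1.021.

σ ≈ 0.845, CV ≈ 1.021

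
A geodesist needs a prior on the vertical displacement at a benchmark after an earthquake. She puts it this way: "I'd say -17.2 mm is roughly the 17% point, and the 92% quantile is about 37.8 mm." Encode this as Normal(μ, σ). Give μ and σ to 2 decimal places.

The p-quantile of Normal(μ,σ) is μ + z_p·σ, with z_{0.17} = -0.9542 and z_{0.92} = 1.405.
Eliminate σ: μ = (z₂·x₁ − z₁·x₂)/(z₂ − z₁) = (1.405·-17.2 − (-0.9542)·37.8)/2.359 = 5.04.
Then σ = (x₂ − x₁)/(z₂ − z₁) = (37.8 − -17.2)/2.359 = 23.31.

μ = 5.04, σ = 23.31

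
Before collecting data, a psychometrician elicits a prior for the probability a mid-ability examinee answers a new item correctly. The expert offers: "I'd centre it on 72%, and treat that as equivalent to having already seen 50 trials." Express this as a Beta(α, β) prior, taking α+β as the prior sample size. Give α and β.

α = 36, β = 14

Under the effective-sample-size interpretation, Beta(α, β) has prior mean α/(α+β) and prior sample size α+β.
So α+β = 50 and α/(α+β) = 0.72, giving α = 0.72·50 = 36 and β = 50 − 36 = 14.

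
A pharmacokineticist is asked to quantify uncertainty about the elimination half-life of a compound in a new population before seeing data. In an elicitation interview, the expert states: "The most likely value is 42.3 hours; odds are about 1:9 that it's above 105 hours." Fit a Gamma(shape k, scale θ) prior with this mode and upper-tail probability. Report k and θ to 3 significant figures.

Gamma(k,θ) with k>1 has mode (k−1)θ, so θ = 42.3/(k−1).
Need P(X < 105) = 0.9 with θ tied to k this way. Start at k = 2, θ = 42.3: P(X<105) ≈ 0.709.
Too low — raise k to concentrate. Iterating converges to k ≈ 3.32.
Then θ = 42.3/(3.32−1) ≈ 18.2.

k ≈ 3.32, θ ≈ 18.2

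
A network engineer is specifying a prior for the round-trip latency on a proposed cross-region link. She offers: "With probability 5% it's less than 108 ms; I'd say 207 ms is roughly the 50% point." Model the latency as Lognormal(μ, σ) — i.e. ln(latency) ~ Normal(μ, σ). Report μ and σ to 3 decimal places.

μ ≈ 5.333, σ ≈ 0.396

If T ~ Lognormal(μ,σ) then ln T ~ Normal(μ,σ), so the p-quantile of ln T is μ + z_p·σ.
ln(108) = 4.682 and ln(207) = 5.333; z_{0.05} = -1.645, z_{0.5} = 0.
σ = (5.333 − 4.682)/(0 − (-1.645)) = 0.396.
μ = 4.682 − (-1.645)·0.396 = 5.333.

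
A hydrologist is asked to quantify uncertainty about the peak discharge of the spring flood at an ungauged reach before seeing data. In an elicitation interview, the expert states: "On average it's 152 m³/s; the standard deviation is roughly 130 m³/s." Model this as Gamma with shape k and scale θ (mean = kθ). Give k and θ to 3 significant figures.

k ≈ 1.37, θ ≈ 111

For Gamma(k, scale θ): mean = kθ, variance = kθ², so CV = 1/√k.
CV = SD/mean = 130/152 = 0.8553, hence k = 1/CV² = 1.37.
Then θ = mean/k = 152/1.37 = 111.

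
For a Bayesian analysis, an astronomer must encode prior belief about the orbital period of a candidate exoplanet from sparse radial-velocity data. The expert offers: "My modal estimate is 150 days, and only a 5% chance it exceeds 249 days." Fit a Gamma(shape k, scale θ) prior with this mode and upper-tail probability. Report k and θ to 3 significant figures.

k ≈ 11.9, θ ≈ 13.8

Gamma(k,θ) with k>1 has mode (k−1)θ, so θ = 150/(k−1).
Need P(X < 249) = 0.95 with θ tied to k this way. Start at k = 2, θ = 150: P(X<249) ≈ 0.494.
Too low — raise k to concentrate. Iterating converges to k ≈ 11.9.
Then θ = 150/(11.9−1) ≈ 13.8.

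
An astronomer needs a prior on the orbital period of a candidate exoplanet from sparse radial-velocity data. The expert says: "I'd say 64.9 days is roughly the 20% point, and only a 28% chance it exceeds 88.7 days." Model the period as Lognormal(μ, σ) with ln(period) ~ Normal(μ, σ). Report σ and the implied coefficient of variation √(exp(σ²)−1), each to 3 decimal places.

σ ≈ 0.219, CV ≈ 0.222

If T ~ Lognormal(μ,σ) then ln T ~ Normal(μ,σ), so the p-quantile of ln T is μ + z_p·σ.
ln(64.9) = 4.173 and ln(88.7) = 4.485; z_{0.2} = -0.8416, z_{0.72} = 0.5828.
σ = (4.485 − 4.173)/(0.5828 − (-0.8416)) = 0.219.
μ = 4.173 − (-0.8416)·0.219 = 4.357.
CV = √(exp(σ²)−1) = √(exp(0.0481)−1) = 0.222.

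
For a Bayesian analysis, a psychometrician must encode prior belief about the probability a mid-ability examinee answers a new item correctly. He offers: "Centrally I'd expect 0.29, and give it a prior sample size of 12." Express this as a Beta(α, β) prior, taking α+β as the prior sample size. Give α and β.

α = 3.48, β = 8.52

Under the effective-sample-size interpretation, Beta(α, β) has prior mean α/(α+β) and prior sample size α+β.
So α+β = 12 and α/(α+β) = 0.29, giving α = 0.29·12 = 3.48 and β = 12 − 3.48 = 8.52.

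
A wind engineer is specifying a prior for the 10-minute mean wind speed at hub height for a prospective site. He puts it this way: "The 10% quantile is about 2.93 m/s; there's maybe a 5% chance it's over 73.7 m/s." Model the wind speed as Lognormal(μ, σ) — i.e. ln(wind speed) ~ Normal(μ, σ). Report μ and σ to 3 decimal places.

μ ≈ 2.487, σ ≈ 1.102

If T ~ Lognormal(μ,σ) then ln T ~ Normal(μ,σ), so the p-quantile of ln T is μ + z_p·σ.
ln(2.93) = 1.075 and ln(73.7) = 4.3; z_{0.1} = -1.282, z_{0.95} = 1.645.
σ = (4.3 − 1.075)/(1.645 − (-1.282)) = 1.102.
μ = 1.075 − (-1.282)·1.102 = 2.487.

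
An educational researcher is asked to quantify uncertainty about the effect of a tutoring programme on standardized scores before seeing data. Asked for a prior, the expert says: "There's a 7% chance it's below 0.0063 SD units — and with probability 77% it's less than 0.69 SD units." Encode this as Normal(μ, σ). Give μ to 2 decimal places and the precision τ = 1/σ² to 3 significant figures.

μ = 0.46, τ = 10.5

The p-quantile of Normal(μ,σ) is μ + z_p·σ, with z_{0.07} = -1.476 and z_{0.77} = 0.7388.
Eliminate σ: μ = (z₂·x₁ − z₁·x₂)/(z₂ − z₁) = (0.7388·0.0063 − (-1.476)·0.69)/2.215 = 0.46.
Then σ = (x₂ − x₁)/(z₂ − z₁) = (0.69 − 0.0063)/2.215 = 0.31.
Precision τ = 1/σ² = 1/0.3087² = 10.5.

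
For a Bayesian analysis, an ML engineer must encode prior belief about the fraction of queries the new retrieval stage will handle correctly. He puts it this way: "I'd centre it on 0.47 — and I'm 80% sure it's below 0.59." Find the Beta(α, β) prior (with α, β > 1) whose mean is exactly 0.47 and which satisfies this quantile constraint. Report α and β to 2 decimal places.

α ≈ 5.78, β ≈ 6.51

With mean 0.47 fixed, write α = 0.47s, β = 0.53s where s = α+β.
Need P(θ < 0.59) = 0.8 under Beta(0.47s, 0.53s). Normal approximation: (q−m)/√(m(1−m)/s) ≈ z_{0.8} = 0.842, so s ≈ 0.47·0.53·(0.842)²/(0.59−0.47)² = 12.3.
At s = 12.3: P(θ<0.59) ≈ 0.800. Adjusting to match 0.8 gives s ≈ 12.29.
So α = 0.47·12.29 ≈ 5.78, β = 0.53·12.29 ≈ 6.51.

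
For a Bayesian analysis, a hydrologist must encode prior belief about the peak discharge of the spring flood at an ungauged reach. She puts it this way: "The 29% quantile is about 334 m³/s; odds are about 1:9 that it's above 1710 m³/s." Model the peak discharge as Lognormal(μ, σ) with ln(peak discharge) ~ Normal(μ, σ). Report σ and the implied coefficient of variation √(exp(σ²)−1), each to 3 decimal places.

If T ~ Lognormal(μ,σ) then ln T ~ Normal(μ,σ), so the p-quantile of ln T is μ + z_p·σ.
ln(334) = 5.811 and ln(1710) = 7.444; z_{0.29} = -0.5534, z_{0.9} = 1.282.
σ = (7.444 − 5.811)/(1.282 − (-0.5534)) = 0.890.
μ = 5.811 − (-0.5534)·0.890 = 6.304.
CV = √(exp(σ²)−1) = √(exp(0.7921)−1) = 1.099.

σ ≈ 0.890, CV ≈ 1.099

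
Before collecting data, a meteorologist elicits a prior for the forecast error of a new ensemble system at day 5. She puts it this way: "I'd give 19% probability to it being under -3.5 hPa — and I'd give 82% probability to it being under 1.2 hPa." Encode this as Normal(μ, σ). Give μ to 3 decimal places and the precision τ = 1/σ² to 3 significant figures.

For Normal(μ,σ), the p-quantile is μ + z_p·σ. Here z_{0.19} = -0.8779, z_{0.82} = 0.9154.
So -3.5 = μ − 0.8779σ and 1.2 = μ + 0.9154σ.
Subtracting: σ = (1.2 − -3.5)/(0.9154 − (-0.8779)) = 2.621.
Then μ = -3.5 − (-0.8779)·2.621 = -1.199.
Precision τ = 1/σ² = 1/2.621² = 0.146.

μ = -1.199, τ = 0.146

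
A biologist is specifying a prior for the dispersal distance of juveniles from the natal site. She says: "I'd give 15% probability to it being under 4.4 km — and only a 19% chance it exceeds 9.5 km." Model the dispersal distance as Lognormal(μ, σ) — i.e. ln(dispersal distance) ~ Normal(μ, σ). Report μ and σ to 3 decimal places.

If T ~ Lognormal(μ,σ) then ln T ~ Normal(μ,σ), so the p-quantile of ln T is μ + z_p·σ.
ln(4.4) = 1.482 and ln(9.5) = 2.251; z_{0.15} = -1.036, z_{0.81} = 0.8779.
σ = (2.251 − 1.482)/(0.8779 − (-1.036)) = 0.402.
μ = 1.482 − (-1.036)·0.402 = 1.898.

μ ≈ 1.898, σ ≈ 0.402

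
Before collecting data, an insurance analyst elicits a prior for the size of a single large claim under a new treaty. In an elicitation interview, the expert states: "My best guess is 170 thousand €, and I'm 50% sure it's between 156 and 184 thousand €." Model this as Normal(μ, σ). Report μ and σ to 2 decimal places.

μ = 170.00, σ = 20.76

A symmetric 50% interval runs μ ± z·σ with z = 0.6745.
Half-width = 14, so σ = 14/0.6745 = 20.76.
μ is the stated best guess, 170.00.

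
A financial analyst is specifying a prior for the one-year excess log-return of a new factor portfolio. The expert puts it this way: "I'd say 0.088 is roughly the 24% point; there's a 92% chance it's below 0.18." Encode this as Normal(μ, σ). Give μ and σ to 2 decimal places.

μ = 0.12, σ = 0.04

The p-quantile of Normal(μ,σ) is μ + z_p·σ, with z_{0.24} = -0.7063 and z_{0.92} = 1.405.
Eliminate σ: μ = (z₂·x₁ − z₁·x₂)/(z₂ − z₁) = (1.405·0.088 − (-0.7063)·0.18)/2.111 = 0.12.
Then σ = (x₂ − x₁)/(z₂ − z₁) = (0.18 − 0.088)/2.111 = 0.04.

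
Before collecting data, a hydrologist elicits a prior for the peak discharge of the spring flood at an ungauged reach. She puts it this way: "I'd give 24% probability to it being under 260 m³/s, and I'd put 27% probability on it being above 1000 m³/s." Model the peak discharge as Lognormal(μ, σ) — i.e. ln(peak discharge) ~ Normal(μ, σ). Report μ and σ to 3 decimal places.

μ ≈ 6.282, σ ≈ 1.021

If T ~ Lognormal(μ,σ) then ln T ~ Normal(μ,σ), so the p-quantile of ln T is μ + z_p·σ.
ln(260) = 5.561 and ln(1000) = 6.908; z_{0.24} = -0.7063, z_{0.73} = 0.6128.
σ = (6.908 − 5.561)/(0.6128 − (-0.7063)) = 1.021.
μ = 5.561 − (-0.7063)·1.021 = 6.282.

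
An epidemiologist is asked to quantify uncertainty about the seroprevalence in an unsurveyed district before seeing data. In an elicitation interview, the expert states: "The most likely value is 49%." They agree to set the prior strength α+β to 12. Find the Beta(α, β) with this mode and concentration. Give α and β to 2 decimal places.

For α,β > 1 the Beta mode is (α−1)/(α+β−2). With α+β = 12, the mode is (α−1)/10.
Set (α−1)/10 = 0.49 → α = 1 + 0.49·10 = 5.90.
β = 12 − α = 6.10.

α = 5.90, β = 6.10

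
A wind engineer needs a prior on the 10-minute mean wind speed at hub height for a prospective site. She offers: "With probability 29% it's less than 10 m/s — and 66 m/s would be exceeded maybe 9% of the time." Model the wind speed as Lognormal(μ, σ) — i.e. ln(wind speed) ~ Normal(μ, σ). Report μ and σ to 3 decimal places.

If T ~ Lognormal(μ,σ) then ln T ~ Normal(μ,σ), so the p-quantile of ln T is μ + z_p·σ.
ln(10) = 2.303 and ln(66) = 4.19; z_{0.29} = -0.5534, z_{0.91} = 1.341.
σ = (4.19 − 2.303)/(1.341 − (-0.5534)) = 0.996.
μ = 2.303 − (-0.5534)·0.996 = 2.854.

μ ≈ 2.854, σ ≈ 0.996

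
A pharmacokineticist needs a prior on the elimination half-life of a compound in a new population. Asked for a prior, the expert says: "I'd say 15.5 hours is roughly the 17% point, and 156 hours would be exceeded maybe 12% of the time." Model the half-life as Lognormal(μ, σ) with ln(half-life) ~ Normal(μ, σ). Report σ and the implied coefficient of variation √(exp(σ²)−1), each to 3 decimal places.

σ ≈ 1.084, CV ≈ 1.497

If T ~ Lognormal(μ,σ) then ln T ~ Normal(μ,σ), so the p-quantile of ln T is μ + z_p·σ.
ln(15.5) = 2.741 and ln(156) = 5.05; z_{0.17} = -0.9542, z_{0.88} = 1.175.
σ = (5.05 − 2.741)/(1.175 − (-0.9542)) = 1.084.
μ = 2.741 − (-0.9542)·1.084 = 3.776.
CV = √(exp(σ²)−1) = √(exp(1.1761)−1) = 1.497.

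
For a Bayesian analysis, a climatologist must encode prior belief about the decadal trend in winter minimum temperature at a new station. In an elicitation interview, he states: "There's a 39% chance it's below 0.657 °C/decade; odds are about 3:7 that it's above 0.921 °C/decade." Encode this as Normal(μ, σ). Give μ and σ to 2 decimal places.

The p-quantile of Normal(μ,σ) is μ + z_p·σ, with z_{0.39} = -0.2793 and z_{0.7} = 0.5244.
Eliminate σ: μ = (z₂·x₁ − z₁·x₂)/(z₂ − z₁) = (0.5244·0.657 − (-0.2793)·0.921)/0.8037 = 0.75.
Then σ = (x₂ − x₁)/(z₂ − z₁) = (0.921 − 0.657)/0.8037 = 0.33.

μ = 0.75, σ = 0.33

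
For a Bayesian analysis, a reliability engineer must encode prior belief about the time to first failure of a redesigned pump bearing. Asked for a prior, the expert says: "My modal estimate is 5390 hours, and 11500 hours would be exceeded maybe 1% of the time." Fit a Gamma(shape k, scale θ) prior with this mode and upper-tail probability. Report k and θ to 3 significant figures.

Gamma(k,θ) with k>1 has mode (k−1)θ, so θ = 5390/(k−1).
Need P(X < 11500) = 0.99 with θ tied to k this way. Start at k = 2, θ = 5390: P(X<11500) ≈ 0.629.
Too low — raise k to concentrate. Iterating converges to k ≈ 9.45.
Then θ = 5390/(9.45−1) ≈ 638.

k ≈ 9.45, θ ≈ 638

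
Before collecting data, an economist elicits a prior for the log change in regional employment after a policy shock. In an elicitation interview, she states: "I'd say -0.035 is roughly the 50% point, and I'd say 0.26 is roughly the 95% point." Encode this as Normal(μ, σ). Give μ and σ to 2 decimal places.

μ = -0.04, σ = 0.18

The p-quantile of Normal(μ,σ) is μ + z_p·σ, with z_{0.5} = 0 and z_{0.95} = 1.645.
Eliminate σ: μ = (z₂·x₁ − z₁·x₂)/(z₂ − z₁) = (1.645·-0.035 − (0)·0.26)/1.645 = -0.04.
Then σ = (x₂ − x₁)/(z₂ − z₁) = (0.26 − -0.035)/1.645 = 0.18.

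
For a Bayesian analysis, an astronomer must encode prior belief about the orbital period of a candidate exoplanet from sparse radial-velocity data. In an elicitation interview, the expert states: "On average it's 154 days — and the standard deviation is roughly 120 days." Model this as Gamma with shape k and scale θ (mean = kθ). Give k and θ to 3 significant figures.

For Gamma(k, scale θ): mean = kθ, variance = kθ², so CV = 1/√k.
CV = SD/mean = 120/154 = 0.7792, hence k = 1/CV² = 1.65.
Then θ = mean/k = 154/1.65 = 93.5.

k ≈ 1.65, θ ≈ 93.5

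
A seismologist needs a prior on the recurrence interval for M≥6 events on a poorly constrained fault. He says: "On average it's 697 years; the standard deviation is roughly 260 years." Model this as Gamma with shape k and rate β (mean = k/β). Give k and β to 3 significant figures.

k ≈ 7.19, β ≈ 0.0103

For Gamma(k, rate β): mean = k/β, variance = k/β², so CV = 1/√k.
CV = SD/mean = 260/697 = 0.373, hence k = 1/CV² = 7.19.
Then β = k/mean = 7.19/697 = 0.0103.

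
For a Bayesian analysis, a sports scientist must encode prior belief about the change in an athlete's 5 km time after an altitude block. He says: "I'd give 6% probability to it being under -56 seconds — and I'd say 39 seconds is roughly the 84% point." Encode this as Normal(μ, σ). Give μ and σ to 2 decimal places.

μ = 1.94, σ = 37.27

For Normal(μ,σ), the p-quantile is μ + z_p·σ. Here z_{0.06} = -1.555, z_{0.84} = 0.9945.
So -56 = μ − 1.555σ and 39 = μ + 0.9945σ.
Subtracting: σ = (39 − -56)/(0.9945 − (-1.555)) = 37.27.
Then μ = -56 − (-1.555)·37.27 = 1.94.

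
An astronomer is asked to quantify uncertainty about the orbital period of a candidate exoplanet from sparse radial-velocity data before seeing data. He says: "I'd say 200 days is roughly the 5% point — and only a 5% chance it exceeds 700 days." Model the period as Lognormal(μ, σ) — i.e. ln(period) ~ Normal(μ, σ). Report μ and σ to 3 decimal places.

If T ~ Lognormal(μ,σ) then ln T ~ Normal(μ,σ), so the p-quantile of ln T is μ + z_p·σ.
ln(200) = 5.298 and ln(700) = 6.551; z_{0.05} = -1.645, z_{0.95} = 1.645.
σ = (6.551 − 5.298)/(1.645 − (-1.645)) = 0.381.
μ = 5.298 − (-1.645)·0.381 = 5.925.

μ ≈ 5.925, σ ≈ 0.381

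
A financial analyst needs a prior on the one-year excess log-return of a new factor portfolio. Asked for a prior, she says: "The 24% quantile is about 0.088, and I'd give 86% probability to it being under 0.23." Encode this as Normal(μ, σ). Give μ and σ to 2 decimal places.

μ = 0.14, σ = 0.08

The p-quantile of Normal(μ,σ) is μ + z_p·σ, with z_{0.24} = -0.7063 and z_{0.86} = 1.08.
Eliminate σ: μ = (z₂·x₁ − z₁·x₂)/(z₂ − z₁) = (1.08·0.088 − (-0.7063)·0.23)/1.787 = 0.14.
Then σ = (x₂ − x₁)/(z₂ − z₁) = (0.23 − 0.088)/1.787 = 0.08.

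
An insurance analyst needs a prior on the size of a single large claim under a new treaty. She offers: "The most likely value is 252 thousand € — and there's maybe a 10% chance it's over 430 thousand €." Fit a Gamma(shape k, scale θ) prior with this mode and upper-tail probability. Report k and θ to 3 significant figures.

Gamma(k,θ) with k>1 has mode (k−1)θ, so θ = 252/(k−1).
Need P(X < 430) = 0.9 with θ tied to k this way. Start at k = 2, θ = 252: P(X<430) ≈ 0.509.
Too low — raise k to concentrate. Iterating converges to k ≈ 7.63.
Then θ = 252/(7.63−1) ≈ 38.

k ≈ 7.63, θ ≈ 38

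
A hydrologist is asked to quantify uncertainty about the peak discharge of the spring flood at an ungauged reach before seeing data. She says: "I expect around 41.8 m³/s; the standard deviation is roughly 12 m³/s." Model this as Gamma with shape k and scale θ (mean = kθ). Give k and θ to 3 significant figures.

k ≈ 12.1, θ ≈ 3.44

For Gamma(k, scale θ): mean = kθ, variance = kθ², so CV = 1/√k.
CV = SD/mean = 12/41.8 = 0.2871, hence k = 1/CV² = 12.1.
Then θ = mean/k = 41.8/12.1 = 3.44.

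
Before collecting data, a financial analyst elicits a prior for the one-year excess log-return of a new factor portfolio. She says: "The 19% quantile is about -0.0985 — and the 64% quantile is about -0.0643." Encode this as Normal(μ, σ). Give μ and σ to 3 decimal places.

μ = -0.074, σ = 0.028

For Normal(μ,σ), the p-quantile is μ + z_p·σ. Here z_{0.19} = -0.8779, z_{0.64} = 0.3585.
So -0.0985 = μ − 0.8779σ and -0.0643 = μ + 0.3585σ.
Subtracting: σ = (-0.0643 − -0.0985)/(0.3585 − (-0.8779)) = 0.028.
Then μ = -0.0985 − (-0.8779)·0.028 = -0.074.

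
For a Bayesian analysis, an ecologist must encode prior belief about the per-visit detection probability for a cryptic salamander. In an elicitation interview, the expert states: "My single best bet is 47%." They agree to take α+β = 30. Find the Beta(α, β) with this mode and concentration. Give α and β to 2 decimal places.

α = 14.16, β = 15.84

For α,β > 1 the Beta mode is (α−1)/(α+β−2). With α+β = 30, the mode is (α−1)/28.
Set (α−1)/28 = 0.47 → α = 1 + 0.47·28 = 14.16.
β = 30 − α = 15.84.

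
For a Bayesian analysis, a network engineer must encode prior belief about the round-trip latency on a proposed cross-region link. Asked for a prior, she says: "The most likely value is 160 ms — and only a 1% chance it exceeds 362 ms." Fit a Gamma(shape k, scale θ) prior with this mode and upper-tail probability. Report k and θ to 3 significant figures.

k ≈ 8.19, θ ≈ 22.2

Gamma(k,θ) with k>1 has mode (k−1)θ, so θ = 160/(k−1).
Need P(X < 362) = 0.99 with θ tied to k this way. Start at k = 2, θ = 160: P(X<362) ≈ 0.660.
Too low — raise k to concentrate. Iterating converges to k ≈ 8.19.
Then θ = 160/(8.19−1) ≈ 22.2.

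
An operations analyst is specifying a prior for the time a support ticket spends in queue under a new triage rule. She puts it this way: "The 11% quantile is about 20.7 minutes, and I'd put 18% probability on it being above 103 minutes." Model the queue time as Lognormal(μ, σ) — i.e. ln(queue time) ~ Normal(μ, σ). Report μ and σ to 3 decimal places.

μ ≈ 3.949, σ ≈ 0.749

If T ~ Lognormal(μ,σ) then ln T ~ Normal(μ,σ), so the p-quantile of ln T is μ + z_p·σ.
ln(20.7) = 3.03 and ln(103) = 4.635; z_{0.11} = -1.227, z_{0.82} = 0.9154.
σ = (4.635 − 3.03)/(0.9154 − (-1.227)) = 0.749.
μ = 3.03 − (-1.227)·0.749 = 3.949.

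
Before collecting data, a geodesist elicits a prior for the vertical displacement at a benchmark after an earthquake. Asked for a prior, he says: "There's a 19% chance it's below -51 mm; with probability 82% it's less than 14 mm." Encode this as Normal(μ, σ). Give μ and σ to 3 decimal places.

μ = -19.179, σ = 36.247

For Normal(μ,σ), the p-quantile is μ + z_p·σ. Here z_{0.19} = -0.8779, z_{0.82} = 0.9154.
So -51 = μ − 0.8779σ and 14 = μ + 0.9154σ.
Subtracting: σ = (14 − -51)/(0.9154 − (-0.8779)) = 36.247.
Then μ = -51 − (-0.8779)·36.247 = -19.179.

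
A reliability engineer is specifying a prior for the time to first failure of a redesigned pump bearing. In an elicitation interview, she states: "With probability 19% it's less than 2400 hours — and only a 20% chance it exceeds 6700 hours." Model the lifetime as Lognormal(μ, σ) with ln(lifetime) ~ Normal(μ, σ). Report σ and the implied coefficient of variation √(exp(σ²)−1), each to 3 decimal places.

If T ~ Lognormal(μ,σ) then ln T ~ Normal(μ,σ), so the p-quantile of ln T is μ + z_p·σ.
ln(2400) = 7.783 and ln(6700) = 8.81; z_{0.19} = -0.8779, z_{0.8} = 0.8416.
σ = (8.81 − 7.783)/(0.8416 − (-0.8779)) = 0.597.
μ = 7.783 − (-0.8779)·0.597 = 8.307.
CV = √(exp(σ²)−1) = √(exp(0.3565)−1) = 0.654.

σ ≈ 0.597, CV ≈ 0.654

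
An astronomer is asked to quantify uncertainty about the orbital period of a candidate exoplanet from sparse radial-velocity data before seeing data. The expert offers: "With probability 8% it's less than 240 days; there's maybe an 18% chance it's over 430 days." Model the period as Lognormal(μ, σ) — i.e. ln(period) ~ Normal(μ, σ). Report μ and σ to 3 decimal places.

If T ~ Lognormal(μ,σ) then ln T ~ Normal(μ,σ), so the p-quantile of ln T is μ + z_p·σ.
ln(240) = 5.481 and ln(430) = 6.064; z_{0.08} = -1.405, z_{0.82} = 0.9154.
σ = (6.064 − 5.481)/(0.9154 − (-1.405)) = 0.251.
μ = 5.481 − (-1.405)·0.251 = 5.834.

μ ≈ 5.834, σ ≈ 0.251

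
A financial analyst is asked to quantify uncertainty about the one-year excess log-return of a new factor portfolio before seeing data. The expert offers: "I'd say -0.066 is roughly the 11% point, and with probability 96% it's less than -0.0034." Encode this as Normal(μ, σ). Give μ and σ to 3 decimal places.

μ = -0.040, σ = 0.021

For Normal(μ,σ), the p-quantile is μ + z_p·σ. Here z_{0.11} = -1.227, z_{0.96} = 1.751.
So -0.066 = μ − 1.227σ and -0.0034 = μ + 1.751σ.
Subtracting: σ = (-0.0034 − -0.066)/(1.751 − (-1.227)) = 0.021.
Then μ = -0.066 − (-1.227)·0.021 = -0.040.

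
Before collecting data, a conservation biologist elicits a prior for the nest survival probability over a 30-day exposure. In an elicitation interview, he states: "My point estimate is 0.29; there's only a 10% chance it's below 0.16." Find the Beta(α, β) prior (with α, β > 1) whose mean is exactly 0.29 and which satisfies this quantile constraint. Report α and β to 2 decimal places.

With mean 0.29 fixed, write α = 0.29s, β = 0.71s where s = α+β.
Need P(θ < 0.16) = 0.1 under Beta(0.29s, 0.71s). Normal approximation: (q−m)/√(m(1−m)/s) ≈ z_{0.1} = -1.28, so s ≈ 0.29·0.71·(-1.28)²/(0.16−0.29)² = 20.0.
At s = 20.0: P(θ<0.16) ≈ 0.085. Adjusting to match 0.1 gives s ≈ 17.82.
So α = 0.29·17.82 ≈ 5.17, β = 0.71·17.82 ≈ 12.65.

α ≈ 5.17, β ≈ 12.65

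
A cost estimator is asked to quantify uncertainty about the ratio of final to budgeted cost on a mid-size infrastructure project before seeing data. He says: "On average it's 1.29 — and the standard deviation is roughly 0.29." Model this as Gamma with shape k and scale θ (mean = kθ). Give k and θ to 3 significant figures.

k ≈ 19.8, θ ≈ 0.0652

For Gamma(k, scale θ): mean = kθ, variance = kθ², so CV = 1/√k.
CV = SD/mean = 0.29/1.29 = 0.2248, hence k = 1/CV² = 19.8.
Then θ = mean/k = 1.29/19.8 = 0.0652.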